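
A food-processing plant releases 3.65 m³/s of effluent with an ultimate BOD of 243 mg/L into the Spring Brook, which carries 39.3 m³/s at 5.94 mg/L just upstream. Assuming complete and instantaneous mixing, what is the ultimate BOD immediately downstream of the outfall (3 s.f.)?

26.1 mg/L

Flow-weighted mixing: C = (Q_r C_r + Q_w C_w)/(Q_r + Q_w)
= (39.3×5.94 + 3.65×243)/(39.3 + 3.65) = 1120/42.95 = 26.09 mg/L.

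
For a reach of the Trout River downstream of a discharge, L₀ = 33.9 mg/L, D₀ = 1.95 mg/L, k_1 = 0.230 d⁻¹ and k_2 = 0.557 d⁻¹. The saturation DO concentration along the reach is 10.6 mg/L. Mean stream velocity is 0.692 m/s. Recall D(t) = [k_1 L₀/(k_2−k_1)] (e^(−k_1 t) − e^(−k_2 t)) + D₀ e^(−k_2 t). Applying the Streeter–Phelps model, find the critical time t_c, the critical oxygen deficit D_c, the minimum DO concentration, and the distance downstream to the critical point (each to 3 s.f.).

t_c = [1/(k_2−k_1)] ln[(k_2/k_1)(1 − D₀(k_2−k_1)/(k_1 L₀))]
= [1/(0.557−0.230)] ln[(0.557/0.230)(1 − 1.95×0.3270/(0.230×33.9))]
= (1/0.3270) ln[2.422 × 0.9182] = 3.058 × ln(2.224) = 3.058 × 0.7992 = 2.444 d.
L(t_c) = L₀ e^(−k_1 t_c) = 33.9 × 0.5700 = 19.32 mg/L, and at the critical point k_2 D_c = k_1 L, so D_c = (0.230/0.557) × 19.32 = 7.979 mg/L.
Minimum DO = C_s − D_c = 10.6 − 7.979 = 2.621 mg/L.
x_c = v t_c = 0.692 m/s × 2.444 d × 86400 s/d = 146100 m ≈ 146 km.

t_c ≈ 2.44 d; D_c ≈ 7.98 mg/L; min DO ≈ 2.62 mg/L; x_c ≈ 146 km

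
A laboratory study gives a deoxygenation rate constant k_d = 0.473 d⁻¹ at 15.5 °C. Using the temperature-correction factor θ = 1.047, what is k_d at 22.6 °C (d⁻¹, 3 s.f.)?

k_d ≈ 0.655 d⁻¹

k_d(T₂) = k_d(T₁) · θ^(T₂−T₁) = 0.473 × 1.047^(22.6−15.5)
= 0.473 × 1.047^7.10 = 0.473 × 1.386 = 0.6554 d⁻¹.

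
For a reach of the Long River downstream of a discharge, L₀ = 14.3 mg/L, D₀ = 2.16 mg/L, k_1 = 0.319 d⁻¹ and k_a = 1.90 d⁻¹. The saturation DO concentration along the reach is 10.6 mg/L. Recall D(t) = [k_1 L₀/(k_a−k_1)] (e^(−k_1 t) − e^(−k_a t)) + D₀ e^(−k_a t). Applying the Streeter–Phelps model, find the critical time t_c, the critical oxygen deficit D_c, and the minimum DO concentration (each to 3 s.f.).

t_c ≈ 0.255 d; D_c ≈ 2.21 mg/L; min DO ≈ 8.39 mg/L

At the critical point dD/dt = 0, so k_1 L₀ e^(−k_1 t) = k_a D. Substituting D(t) from the Streeter–Phelps equation and solving for t gives
t_c = ln[(k_a/k_1)(1 − D₀(k_a−k_1)/(k_1 L₀))] / (k_a−k_1).
Here k_a−k_1 = 1.581 d⁻¹ and 1 − D₀(k_a−k_1)/(k_1 L₀) = 1 − 2.16×1.581/(0.319×14.3) = 0.2514, so
t_c = ln(5.956 × 0.2514) / 1.581 = 0.4036 / 1.581 = 0.2553 d.
L(t_c) = L₀ e^(−k_1 t_c) = 14.3 × 0.9218 = 13.18 mg/L, and at the critical point k_a D_c = k_1 L, so D_c = (0.319/1.90) × 13.18 = 2.213 mg/L.
Minimum DO = C_s − D_c = 10.6 − 2.213 = 8.387 mg/L.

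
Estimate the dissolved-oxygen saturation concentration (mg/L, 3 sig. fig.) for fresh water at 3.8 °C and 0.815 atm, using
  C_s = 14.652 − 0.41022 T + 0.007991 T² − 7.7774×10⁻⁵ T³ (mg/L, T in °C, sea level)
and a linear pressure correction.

At sea level: C_s = 14.652 − 0.41022×3.8 + 0.007991×3.8² − 7.7774×10⁻⁵×3.8³ = 13.20 mg/L.
Pressure correction: C_s' = 13.20 × 0.815 = 10.76 mg/L.

C_s ≈ 10.8 mg/L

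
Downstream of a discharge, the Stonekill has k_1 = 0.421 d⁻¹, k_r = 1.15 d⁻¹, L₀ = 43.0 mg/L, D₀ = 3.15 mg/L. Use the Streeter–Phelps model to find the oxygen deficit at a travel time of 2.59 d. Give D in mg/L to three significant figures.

D ≈ 7.24 mg/L

k_1 L₀/(k_r−k_1) = 0.421×43.0/(1.15−0.421) = 18.10/0.7290 = 24.83 mg/L.
e^(−k_1 t) = e^(−0.421×2.590) = 0.3361; e^(−k_r t) = e^(−1.15×2.590) = 0.05087.
D = 24.83 × (0.3361 − 0.05087) + 3.15 × 0.05087 = 7.083 + 0.1602 = 7.243 mg/L.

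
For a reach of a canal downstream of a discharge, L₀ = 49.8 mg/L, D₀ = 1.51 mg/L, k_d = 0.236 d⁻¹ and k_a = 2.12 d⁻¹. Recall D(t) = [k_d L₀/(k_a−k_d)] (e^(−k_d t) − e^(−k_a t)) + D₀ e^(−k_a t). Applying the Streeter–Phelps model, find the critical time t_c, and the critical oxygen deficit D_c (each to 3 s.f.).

t_c ≈ 1.02 d; D_c ≈ 4.36 mg/L

At the critical point dD/dt = 0, so k_d L₀ e^(−k_d t) = k_a D. Substituting D(t) from the Streeter–Phelps equation and solving for t gives
t_c = ln[(k_a/k_d)(1 − D₀(k_a−k_d)/(k_d L₀))] / (k_a−k_d).
Here k_a−k_d = 1.884 d⁻¹ and 1 − D₀(k_a−k_d)/(k_d L₀) = 1 − 1.51×1.884/(0.236×49.8) = 0.7579, so
t_c = ln(8.983 × 0.7579) / 1.884 = 1.918 / 1.884 = 1.018 d.
D_c = (k_d/k_a) L₀ e^(−k_d t_c) = (0.236/2.12) × 49.8 × e^(−0.236×1.018) = 0.1113 × 49.8 × 0.7864 = 4.360 mg/L.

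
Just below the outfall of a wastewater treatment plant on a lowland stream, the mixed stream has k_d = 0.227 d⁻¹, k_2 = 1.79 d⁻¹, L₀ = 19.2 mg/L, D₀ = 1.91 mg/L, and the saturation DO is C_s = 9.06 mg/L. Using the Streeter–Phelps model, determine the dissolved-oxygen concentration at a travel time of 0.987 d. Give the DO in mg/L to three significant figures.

DO ≈ 6.98 mg/L

k_d L₀/(k_2−k_d) = 0.227×19.2/(1.79−0.227) = 4.358/1.563 = 2.788 mg/L.
e^(−k_d t) = e^(−0.227×0.9870) = 0.7993; e^(−k_2 t) = e^(−1.79×0.9870) = 0.1709.
D = 2.788 × (0.7993 − 0.1709) + 1.91 × 0.1709 = 1.752 + 0.3264 = 2.079 mg/L.
DO = C_s − D = 9.06 − 2.079 = 6.981 mg/L.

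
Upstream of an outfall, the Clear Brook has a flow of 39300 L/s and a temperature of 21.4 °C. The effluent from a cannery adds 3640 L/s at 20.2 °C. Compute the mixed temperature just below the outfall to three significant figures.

21.3 °C

Flow-weighted mixing: C = (Q_r C_r + Q_w C_w)/(Q_r + Q_w)
= (39300×21.4 + 3640×20.2)/(39300 + 3640) = 914500/42940 = 21.30 °C.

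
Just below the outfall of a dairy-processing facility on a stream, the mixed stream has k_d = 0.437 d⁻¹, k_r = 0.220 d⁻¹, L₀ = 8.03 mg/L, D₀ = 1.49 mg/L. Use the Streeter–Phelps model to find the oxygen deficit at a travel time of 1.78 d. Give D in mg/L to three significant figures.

D ≈ 4.51 mg/L

k_d L₀/(k_r−k_d) = 0.437×8.03/(0.220−0.437) = 3.509/-0.2170 = -16.17 mg/L.
e^(−k_d t) = e^(−0.437×1.780) = 0.4594; e^(−k_r t) = e^(−0.220×1.780) = 0.6760.
D = -16.17 × (0.4594 − 0.6760) + 1.49 × 0.6760 = 3.502 + 1.007 = 4.510 mg/L.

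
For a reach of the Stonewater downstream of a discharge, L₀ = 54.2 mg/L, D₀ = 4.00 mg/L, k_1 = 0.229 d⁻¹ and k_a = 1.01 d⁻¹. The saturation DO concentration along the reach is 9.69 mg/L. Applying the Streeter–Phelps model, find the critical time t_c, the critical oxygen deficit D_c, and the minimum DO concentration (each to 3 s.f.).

With k_a/k_1 = 4.410 and 1 − D₀(k_a−k_1)/(k_1 L₀) = 0.7483,
t_c = ln(4.410 × 0.7483) / (1.01 − 0.229) = ln(3.300) / 0.7810 = 1.194/0.7810 = 1.529 d.
L(t_c) = L₀ e^(−k_1 t_c) = 54.2 × 0.7046 = 38.19 mg/L, and at the critical point k_a D_c = k_1 L, so D_c = (0.229/1.01) × 38.19 = 8.659 mg/L.
Minimum DO = C_s − D_c = 9.69 − 8.659 = 1.031 mg/L.

t_c ≈ 1.53 d; D_c ≈ 8.66 mg/L; min DO ≈ 1.03 mg/L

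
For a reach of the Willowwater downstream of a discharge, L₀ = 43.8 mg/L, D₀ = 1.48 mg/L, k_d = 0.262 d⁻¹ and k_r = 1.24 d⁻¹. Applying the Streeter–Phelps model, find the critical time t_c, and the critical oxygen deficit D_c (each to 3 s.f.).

t_c ≈ 1.45 d; D_c ≈ 6.33 mg/L

With k_r/k_d = 4.733 and 1 − D₀(k_r−k_d)/(k_d L₀) = 0.8739,
t_c = ln(4.733 × 0.8739) / (1.24 − 0.262) = ln(4.136) / 0.9780 = 1.420/0.9780 = 1.452 d.
D_c = (k_d/k_r) L₀ e^(−k_d t_c) = (0.262/1.24) × 43.8 × e^(−0.262×1.452) = 0.2113 × 43.8 × 0.6836 = 6.327 mg/L.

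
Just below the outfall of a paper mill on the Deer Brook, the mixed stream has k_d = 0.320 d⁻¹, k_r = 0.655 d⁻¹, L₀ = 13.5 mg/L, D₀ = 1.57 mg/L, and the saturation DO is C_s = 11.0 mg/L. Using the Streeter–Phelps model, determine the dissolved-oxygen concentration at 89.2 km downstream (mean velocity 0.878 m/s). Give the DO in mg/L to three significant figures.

DO ≈ 7.39 mg/L

Travel time t = x/v = 89.2 km / (0.878 m/s) = 89200 m / 0.878 m/s = 101600 s = 1.176 d.
k_d L₀/(k_r−k_d) = 0.320×13.5/(0.655−0.320) = 4.320/0.3350 = 12.90 mg/L.
e^(−k_d t) = e^(−0.320×1.176) = 0.6864; e^(−k_r t) = e^(−0.655×1.176) = 0.4629.
D = 12.90 × (0.6864 − 0.4629) + 1.57 × 0.4629 = 2.882 + 0.7268 = 3.609 mg/L.
DO = C_s − D = 11.0 − 3.609 = 7.391 mg/L.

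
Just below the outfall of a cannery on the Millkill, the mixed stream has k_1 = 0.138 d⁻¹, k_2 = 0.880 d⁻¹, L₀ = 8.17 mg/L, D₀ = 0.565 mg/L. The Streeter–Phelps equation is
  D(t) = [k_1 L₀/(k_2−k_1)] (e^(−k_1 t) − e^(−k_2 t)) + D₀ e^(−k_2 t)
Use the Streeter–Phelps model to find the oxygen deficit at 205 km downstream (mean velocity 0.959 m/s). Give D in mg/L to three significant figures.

Travel time t = x/v = 205 km / (0.959 m/s) = 205000 m / 0.959 m/s = 213800 s = 2.474 d.
k_1 L₀/(k_2−k_1) = 0.138×8.17/(0.880−0.138) = 1.127/0.7420 = 1.519 mg/L.
e^(−k_1 t) = e^(−0.138×2.474) = 0.7108; e^(−k_2 t) = e^(−0.880×2.474) = 0.1134.
D = 1.519 × (0.7108 − 0.1134) + 0.565 × 0.1134 = 0.9077 + 0.06405 = 0.9718 mg/L.

D ≈ 0.972 mg/L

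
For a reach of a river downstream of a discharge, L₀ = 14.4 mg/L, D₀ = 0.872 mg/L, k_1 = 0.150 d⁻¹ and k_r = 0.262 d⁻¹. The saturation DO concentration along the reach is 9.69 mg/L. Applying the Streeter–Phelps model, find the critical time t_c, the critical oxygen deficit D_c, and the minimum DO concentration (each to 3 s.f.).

t_c ≈ 4.57 d; D_c ≈ 4.16 mg/L; min DO ≈ 5.53 mg/L

t_c = [1/(k_r−k_1)] ln[(k_r/k_1)(1 − D₀(k_r−k_1)/(k_1 L₀))]
= [1/(0.262−0.150)] ln[(0.262/0.150)(1 − 0.872×0.1120/(0.150×14.4))]
= (1/0.1120) ln[1.747 × 0.9548] = 8.929 × ln(1.668) = 8.929 × 0.5114 = 4.566 d.
L(t_c) = L₀ e^(−k_1 t_c) = 14.4 × 0.5041 = 7.259 mg/L, and at the critical point k_r D_c = k_1 L, so D_c = (0.150/0.262) × 7.259 = 4.156 mg/L.
Minimum DO = C_s − D_c = 9.69 − 4.156 = 5.534 mg/L.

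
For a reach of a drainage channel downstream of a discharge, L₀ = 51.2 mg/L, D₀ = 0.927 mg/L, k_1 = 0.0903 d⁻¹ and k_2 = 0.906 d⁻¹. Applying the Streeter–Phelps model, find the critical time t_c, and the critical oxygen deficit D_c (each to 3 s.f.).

t_c ≈ 2.61 d; D_c ≈ 4.03 mg/L

With k_2/k_1 = 10.03 and 1 − D₀(k_2−k_1)/(k_1 L₀) = 0.8364,
t_c = ln(10.03 × 0.8364) / (0.906 − 0.0903) = ln(8.392) / 0.8157 = 2.127/0.8157 = 2.608 d.
D_c = (k_1/k_2) L₀ e^(−k_1 t_c) = (0.0903/0.906) × 51.2 × e^(−0.0903×2.608) = 0.09967 × 51.2 × 0.7902 = 4.032 mg/L.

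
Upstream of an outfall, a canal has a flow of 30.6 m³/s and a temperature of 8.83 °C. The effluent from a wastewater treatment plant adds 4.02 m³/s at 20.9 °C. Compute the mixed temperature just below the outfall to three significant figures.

Flow-weighted mixing: C = (Q_r C_r + Q_w C_w)/(Q_r + Q_w)
= (30.6×8.83 + 4.02×20.9)/(30.6 + 4.02) = 354.2/34.62 = 10.23 °C.

10.2 °C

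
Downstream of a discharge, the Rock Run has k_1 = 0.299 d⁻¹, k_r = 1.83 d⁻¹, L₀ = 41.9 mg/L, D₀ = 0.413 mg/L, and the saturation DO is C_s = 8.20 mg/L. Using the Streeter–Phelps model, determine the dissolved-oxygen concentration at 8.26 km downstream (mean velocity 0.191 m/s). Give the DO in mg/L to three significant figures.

DO ≈ 4.26 mg/L

Travel time t = x/v = 8.26 km / (0.191 m/s) = 8260 m / 0.191 m/s = 43250 s = 0.5005 d.
k_1 L₀/(k_r−k_1) = 0.299×41.9/(1.83−0.299) = 12.53/1.531 = 8.183 mg/L.
e^(−k_1 t) = e^(−0.299×0.5005) = 0.8610; e^(−k_r t) = e^(−1.83×0.5005) = 0.4001.
D = 8.183 × (0.8610 − 0.4001) + 0.413 × 0.4001 = 3.771 + 0.1653 = 3.937 mg/L.
DO = C_s − D = 8.20 − 3.937 = 4.263 mg/L.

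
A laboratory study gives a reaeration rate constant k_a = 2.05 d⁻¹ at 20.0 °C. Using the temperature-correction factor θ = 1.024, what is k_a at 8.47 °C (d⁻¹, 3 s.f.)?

k_a(T₂) = k_a(T₁) · θ^(T₂−T₁) = 2.05 × 1.024^(8.47−20.0)
= 2.05 × 1.024^-11.5 = 2.05 × 0.7607 = 1.560 d⁻¹.

k_a ≈ 1.56 d⁻¹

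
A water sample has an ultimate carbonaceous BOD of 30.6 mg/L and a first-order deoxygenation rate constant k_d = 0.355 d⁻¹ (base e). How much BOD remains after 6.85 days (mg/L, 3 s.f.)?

L ≈ 2.69 mg/L

L_t = L₀ e^(−k_d t) = 30.6 × e^(−0.355×6.85) = 30.6 × 0.08788 = 2.689 mg/L.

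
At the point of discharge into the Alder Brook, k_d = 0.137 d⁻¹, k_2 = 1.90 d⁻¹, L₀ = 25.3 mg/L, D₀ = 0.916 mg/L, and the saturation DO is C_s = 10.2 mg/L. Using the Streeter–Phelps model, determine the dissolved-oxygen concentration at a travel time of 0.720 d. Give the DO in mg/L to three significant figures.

k_d L₀/(k_2−k_d) = 0.137×25.3/(1.90−0.137) = 3.466/1.763 = 1.966 mg/L.
e^(−k_d t) = e^(−0.137×0.7200) = 0.9061; e^(−k_2 t) = e^(−1.90×0.7200) = 0.2546.
D = 1.966 × (0.9061 − 0.2546) + 0.916 × 0.2546 = 1.281 + 0.2332 = 1.514 mg/L.
DO = C_s − D = 10.2 − 1.514 = 8.686 mg/L.

DO ≈ 8.69 mg/L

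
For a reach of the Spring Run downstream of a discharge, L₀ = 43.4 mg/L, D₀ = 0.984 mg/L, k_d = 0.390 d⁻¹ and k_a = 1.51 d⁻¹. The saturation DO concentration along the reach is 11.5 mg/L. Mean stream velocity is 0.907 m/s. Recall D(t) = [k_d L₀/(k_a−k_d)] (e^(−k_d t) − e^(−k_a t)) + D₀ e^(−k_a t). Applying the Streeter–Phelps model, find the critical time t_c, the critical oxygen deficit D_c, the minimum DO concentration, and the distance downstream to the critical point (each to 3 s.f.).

t_c = [1/(k_a−k_d)] ln[(k_a/k_d)(1 − D₀(k_a−k_d)/(k_d L₀))]
= [1/(1.51−0.390)] ln[(1.51/0.390)(1 − 0.984×1.120/(0.390×43.4))]
= (1/1.120) ln[3.872 × 0.9349] = 0.8929 × ln(3.620) = 0.8929 × 1.286 = 1.149 d.
D_c = (k_d/k_a) L₀ e^(−k_d t_c) = (0.390/1.51) × 43.4 × e^(−0.390×1.149) = 0.2583 × 43.4 × 0.6389 = 7.162 mg/L.
Minimum DO = C_s − D_c = 11.5 − 7.162 = 4.338 mg/L.
x_c = v t_c = 0.907 m/s × 1.149 d × 86400 s/d = 90010 m ≈ 90.0 km.

t_c ≈ 1.15 d; D_c ≈ 7.16 mg/L; min DO ≈ 4.34 mg/L; x_c ≈ 90.0 km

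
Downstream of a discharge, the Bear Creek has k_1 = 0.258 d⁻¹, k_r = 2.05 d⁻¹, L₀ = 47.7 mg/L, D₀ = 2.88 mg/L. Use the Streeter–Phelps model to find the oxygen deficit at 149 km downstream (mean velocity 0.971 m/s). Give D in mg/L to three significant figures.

Travel time t = x/v = 149 km / (0.971 m/s) = 149000 m / 0.971 m/s = 153500 s = 1.776 d.
k_1 L₀/(k_r−k_1) = 0.258×47.7/(2.05−0.258) = 12.31/1.792 = 6.868 mg/L.
e^(−k_1 t) = e^(−0.258×1.776) = 0.6324; e^(−k_r t) = e^(−2.05×1.776) = 0.02623.
D = 6.868 × (0.6324 − 0.02623) + 2.88 × 0.02623 = 4.163 + 0.07554 = 4.238 mg/L.

D ≈ 4.24 mg/L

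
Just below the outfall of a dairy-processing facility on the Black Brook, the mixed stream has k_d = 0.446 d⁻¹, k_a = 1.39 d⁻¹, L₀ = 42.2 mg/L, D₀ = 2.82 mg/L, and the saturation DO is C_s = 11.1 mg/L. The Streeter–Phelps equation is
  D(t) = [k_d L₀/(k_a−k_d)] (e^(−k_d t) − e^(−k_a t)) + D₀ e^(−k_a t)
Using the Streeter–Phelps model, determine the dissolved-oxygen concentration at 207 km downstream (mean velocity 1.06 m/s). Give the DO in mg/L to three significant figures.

Travel time t = x/v = 207 km / (1.06 m/s) = 207000 m / 1.06 m/s = 195300 s = 2.260 d.
k_d L₀/(k_a−k_d) = 0.446×42.2/(1.39−0.446) = 18.82/0.9440 = 19.94 mg/L.
e^(−k_d t) = e^(−0.446×2.260) = 0.3649; e^(−k_a t) = e^(−1.39×2.260) = 0.04321.
D = 19.94 × (0.3649 − 0.04321) + 2.82 × 0.04321 = 6.414 + 0.1218 = 6.536 mg/L.
DO = C_s − D = 11.1 − 6.536 = 4.564 mg/L.

DO ≈ 4.56 mg/L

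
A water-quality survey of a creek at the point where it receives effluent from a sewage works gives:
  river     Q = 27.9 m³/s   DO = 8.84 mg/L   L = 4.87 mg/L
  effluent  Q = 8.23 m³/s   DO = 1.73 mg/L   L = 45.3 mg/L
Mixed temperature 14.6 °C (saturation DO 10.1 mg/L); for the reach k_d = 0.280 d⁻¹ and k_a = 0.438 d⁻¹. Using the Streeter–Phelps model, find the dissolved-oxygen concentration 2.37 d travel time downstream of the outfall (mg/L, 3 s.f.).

Mixed DO = (27.9×8.84 + 8.23×1.73)/(27.9+8.23) = 260.9/36.13 = 7.220 mg/L.
Mixed L₀ = (27.9×4.87 + 8.23×45.3)/(36.13) = 508.7/36.13 = 14.08 mg/L.
Initial deficit D₀ = C_s − DO₀ = 10.1 − 7.220 = 2.880 mg/L.
D(2.37) = [0.280×14.08/(0.438−0.280)](e^(−0.280×2.37) − e^(−0.438×2.37)) + 2.880 e^(−0.438×2.37)
= 24.95 × (0.5150 − 0.3541) + 2.880 × 0.3541 = 5.033 mg/L.
DO = 10.1 − 5.033 = 5.067 mg/L.

DO ≈ 5.07 mg/L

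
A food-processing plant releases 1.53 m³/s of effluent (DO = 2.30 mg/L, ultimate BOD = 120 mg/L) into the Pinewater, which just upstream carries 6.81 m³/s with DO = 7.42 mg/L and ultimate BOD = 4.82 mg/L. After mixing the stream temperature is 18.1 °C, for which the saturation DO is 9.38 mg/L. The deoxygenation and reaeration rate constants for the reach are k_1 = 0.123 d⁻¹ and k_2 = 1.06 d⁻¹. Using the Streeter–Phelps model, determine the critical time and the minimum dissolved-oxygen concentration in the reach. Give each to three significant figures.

Mixed DO = (6.81×7.42 + 1.53×2.30)/(6.81+1.53) = 54.05/8.340 = 6.481 mg/L.
Mixed L₀ = (6.81×4.82 + 1.53×120)/(8.340) = 216.4/8.340 = 25.95 mg/L.
Initial deficit D₀ = C_s − DO₀ = 9.38 − 6.481 = 2.899 mg/L.
t_c = (1/0.9370) ln[(1.06/0.123)(1 − 2.899×0.9370/(0.123×25.95))] = 1.067 × ln(1.283) = 0.2661 d.
D_c = (0.123/1.06) × 25.95 × e^(−0.123×0.2661) = 0.1160 × 25.95 × 0.9678 = 2.914 mg/L.
Minimum DO = 9.38 − 2.914 = 6.466 mg/L.

t_c ≈ 0.266 d; minimum DO ≈ 6.47 mg/L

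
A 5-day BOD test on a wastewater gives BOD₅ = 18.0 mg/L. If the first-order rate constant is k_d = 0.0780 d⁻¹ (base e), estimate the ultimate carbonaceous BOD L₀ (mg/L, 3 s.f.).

L₀ ≈ 55.7 mg/L

BOD₅ = L₀(1 − e^(−5k_d)) ⇒ L₀ = BOD₅ / (1 − e^(−5×0.0780))
= 18.0 / (1 − 0.6771) = 18.0 / 0.3229 = 55.74 mg/L.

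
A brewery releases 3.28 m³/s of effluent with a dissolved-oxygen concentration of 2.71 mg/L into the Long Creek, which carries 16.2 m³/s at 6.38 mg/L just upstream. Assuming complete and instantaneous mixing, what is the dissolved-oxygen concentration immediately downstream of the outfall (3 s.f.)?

Flow-weighted mixing: C = (Q_r C_r + Q_w C_w)/(Q_r + Q_w)
= (16.2×6.38 + 3.28×2.71)/(16.2 + 3.28) = 112.2/19.48 = 5.762 mg/L.

5.76 mg/L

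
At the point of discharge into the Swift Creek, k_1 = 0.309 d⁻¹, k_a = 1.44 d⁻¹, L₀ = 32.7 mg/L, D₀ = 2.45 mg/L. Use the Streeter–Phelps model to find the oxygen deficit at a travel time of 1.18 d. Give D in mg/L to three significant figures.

k_1 L₀/(k_a−k_1) = 0.309×32.7/(1.44−0.309) = 10.10/1.131 = 8.934 mg/L.
e^(−k_1 t) = e^(−0.309×1.180) = 0.6945; e^(−k_a t) = e^(−1.44×1.180) = 0.1828.
D = 8.934 × (0.6945 − 0.1828) + 2.45 × 0.1828 = 4.571 + 0.4479 = 5.019 mg/L.

D ≈ 5.02 mg/L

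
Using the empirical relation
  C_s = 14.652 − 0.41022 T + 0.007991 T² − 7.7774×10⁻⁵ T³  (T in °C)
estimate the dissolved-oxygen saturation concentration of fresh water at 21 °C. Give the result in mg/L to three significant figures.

C_s ≈ 8.84 mg/L

C_s = 14.652 − 0.41022×21 + 0.007991×21² − 7.7774×10⁻⁵×21³ = 8.841 mg/L.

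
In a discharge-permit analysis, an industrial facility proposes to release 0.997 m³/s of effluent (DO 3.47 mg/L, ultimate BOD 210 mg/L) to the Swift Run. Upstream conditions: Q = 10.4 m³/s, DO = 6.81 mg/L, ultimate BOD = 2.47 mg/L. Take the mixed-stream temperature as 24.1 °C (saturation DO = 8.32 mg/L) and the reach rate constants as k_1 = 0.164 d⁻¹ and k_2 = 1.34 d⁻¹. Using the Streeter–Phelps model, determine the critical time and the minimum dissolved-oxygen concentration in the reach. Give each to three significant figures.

Mixed DO = (10.4×6.81 + 0.997×3.47)/(10.4+0.997) = 74.28/11.40 = 6.518 mg/L.
Mixed L₀ = (10.4×2.47 + 0.997×210)/(11.40) = 235.1/11.40 = 20.62 mg/L.
Initial deficit D₀ = C_s − DO₀ = 8.32 − 6.518 = 1.802 mg/L.
t_c = (1/1.176) ln[(1.34/0.164)(1 − 1.802×1.176/(0.164×20.62))] = 0.8503 × ln(3.051) = 0.9486 d.
D_c = (0.164/1.34) × 20.62 × e^(−0.164×0.9486) = 0.1224 × 20.62 × 0.8559 = 2.161 mg/L.
Minimum DO = 8.32 − 2.161 = 6.159 mg/L.

t_c ≈ 0.949 d; minimum DO ≈ 6.16 mg/L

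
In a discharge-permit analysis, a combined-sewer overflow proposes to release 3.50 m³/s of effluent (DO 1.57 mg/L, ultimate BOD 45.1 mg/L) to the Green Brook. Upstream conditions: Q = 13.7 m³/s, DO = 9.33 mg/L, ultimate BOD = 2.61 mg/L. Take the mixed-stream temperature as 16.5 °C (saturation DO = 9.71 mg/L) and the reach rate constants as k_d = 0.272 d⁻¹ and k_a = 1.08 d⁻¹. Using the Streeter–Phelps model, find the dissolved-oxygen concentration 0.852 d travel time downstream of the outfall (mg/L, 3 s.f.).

DO ≈ 7.43 mg/L

Mixed DO = (13.7×9.33 + 3.50×1.57)/(13.7+3.50) = 133.3/17.20 = 7.751 mg/L.
Mixed L₀ = (13.7×2.61 + 3.50×45.1)/(17.20) = 193.6/17.20 = 11.26 mg/L.
Initial deficit D₀ = C_s − DO₀ = 9.71 − 7.751 = 1.959 mg/L.
D(0.852) = [0.272×11.26/(1.08−0.272)](e^(−0.272×0.852) − e^(−1.08×0.852)) + 1.959 e^(−1.08×0.852)
= 3.789 × (0.7931 − 0.3985) + 1.959 × 0.3985 = 2.276 mg/L.
DO = 9.71 − 2.276 = 7.434 mg/L.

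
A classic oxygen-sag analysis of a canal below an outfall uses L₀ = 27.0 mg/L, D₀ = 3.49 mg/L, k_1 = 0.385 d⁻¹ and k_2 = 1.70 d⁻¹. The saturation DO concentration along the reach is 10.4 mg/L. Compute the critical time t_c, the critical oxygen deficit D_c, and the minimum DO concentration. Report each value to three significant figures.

t_c = [1/(k_2−k_1)] ln[(k_2/k_1)(1 − D₀(k_2−k_1)/(k_1 L₀))]
= [1/(1.70−0.385)] ln[(1.70/0.385)(1 − 3.49×1.315/(0.385×27.0))]
= (1/1.315) ln[4.416 × 0.5585] = 0.7605 × ln(2.466) = 0.7605 × 0.9026 = 0.6864 d.
L(t_c) = L₀ e^(−k_1 t_c) = 27.0 × 0.7678 = 20.73 mg/L, and at the critical point k_2 D_c = k_1 L, so D_c = (0.385/1.70) × 20.73 = 4.695 mg/L.
Minimum DO = C_s − D_c = 10.4 − 4.695 = 5.705 mg/L.

t_c ≈ 0.686 d; D_c ≈ 4.69 mg/L; min DO ≈ 5.71 mg/L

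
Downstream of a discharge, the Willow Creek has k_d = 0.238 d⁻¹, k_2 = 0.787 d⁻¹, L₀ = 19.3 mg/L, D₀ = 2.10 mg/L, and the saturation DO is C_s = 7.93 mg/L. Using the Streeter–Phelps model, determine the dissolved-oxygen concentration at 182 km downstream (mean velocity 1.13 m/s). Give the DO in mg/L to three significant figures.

DO ≈ 4.01 mg/L

Travel time t = x/v = 182 km / (1.13 m/s) = 182000 m / 1.13 m/s = 161100 s = 1.864 d.
k_d L₀/(k_2−k_d) = 0.238×19.3/(0.787−0.238) = 4.593/0.5490 = 8.367 mg/L.
e^(−k_d t) = e^(−0.238×1.864) = 0.6417; e^(−k_2 t) = e^(−0.787×1.864) = 0.2306.
D = 8.367 × (0.6417 − 0.2306) + 2.10 × 0.2306 = 3.439 + 0.4843 = 3.924 mg/L.
DO = C_s − D = 7.93 − 3.924 = 4.006 mg/L.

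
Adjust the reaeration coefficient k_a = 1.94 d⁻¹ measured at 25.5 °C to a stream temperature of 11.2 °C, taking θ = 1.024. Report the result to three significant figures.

k_a(T₂) = k_a(T₁) · θ^(T₂−T₁) = 1.94 × 1.024^(11.2−25.5)
= 1.94 × 1.024^-14.3 = 1.94 × 0.7124 = 1.382 d⁻¹.

k_a ≈ 1.38 d⁻¹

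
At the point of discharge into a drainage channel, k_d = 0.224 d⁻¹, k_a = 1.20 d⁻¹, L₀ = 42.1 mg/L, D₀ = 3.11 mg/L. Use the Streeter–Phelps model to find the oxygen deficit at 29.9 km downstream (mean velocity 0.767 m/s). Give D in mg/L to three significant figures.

D ≈ 4.92 mg/L

Travel time t = x/v = 29.9 km / (0.767 m/s) = 29900 m / 0.767 m/s = 38980 s = 0.4512 d.
k_d L₀/(k_a−k_d) = 0.224×42.1/(1.20−0.224) = 9.430/0.9760 = 9.662 mg/L.
e^(−k_d t) = e^(−0.224×0.4512) = 0.9039; e^(−k_a t) = e^(−1.20×0.4512) = 0.5819.
D = 9.662 × (0.9039 − 0.5819) + 3.11 × 0.5819 = 3.111 + 1.810 = 4.921 mg/L.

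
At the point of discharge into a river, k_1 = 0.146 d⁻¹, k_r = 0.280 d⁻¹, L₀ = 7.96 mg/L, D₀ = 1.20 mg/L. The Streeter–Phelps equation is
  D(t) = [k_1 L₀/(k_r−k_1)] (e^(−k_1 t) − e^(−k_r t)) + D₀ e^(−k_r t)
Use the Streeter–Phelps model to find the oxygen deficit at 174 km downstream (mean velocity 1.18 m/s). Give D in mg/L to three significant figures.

D ≈ 2.13 mg/L

Travel time t = x/v = 174 km / (1.18 m/s) = 174000 m / 1.18 m/s = 147500 s = 1.707 d.
k_1 L₀/(k_r−k_1) = 0.146×7.96/(0.280−0.146) = 1.162/0.1340 = 8.673 mg/L.
e^(−k_1 t) = e^(−0.146×1.707) = 0.7794; e^(−k_r t) = e^(−0.280×1.707) = 0.6201.
D = 8.673 × (0.7794 − 0.6201) + 1.20 × 0.6201 = 1.382 + 0.7441 = 2.126 mg/L.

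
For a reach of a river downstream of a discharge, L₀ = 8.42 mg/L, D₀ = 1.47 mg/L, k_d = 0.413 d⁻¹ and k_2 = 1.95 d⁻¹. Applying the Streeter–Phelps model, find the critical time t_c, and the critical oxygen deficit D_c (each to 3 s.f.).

With k_2/k_d = 4.722 and 1 − D₀(k_2−k_d)/(k_d L₀) = 0.3503,
t_c = ln(4.722 × 0.3503) / (1.95 − 0.413) = ln(1.654) / 1.537 = 0.5031/1.537 = 0.3273 d.
L(t_c) = L₀ e^(−k_d t_c) = 8.42 × 0.8736 = 7.355 mg/L, and at the critical point k_2 D_c = k_d L, so D_c = (0.413/1.95) × 7.355 = 1.558 mg/L.

t_c ≈ 0.327 d; D_c ≈ 1.56 mg/L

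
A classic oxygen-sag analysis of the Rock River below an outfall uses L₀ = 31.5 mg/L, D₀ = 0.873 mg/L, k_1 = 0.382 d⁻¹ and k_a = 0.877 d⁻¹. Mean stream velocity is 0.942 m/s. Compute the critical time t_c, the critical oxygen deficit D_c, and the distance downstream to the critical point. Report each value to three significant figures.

With k_a/k_1 = 2.296 and 1 − D₀(k_a−k_1)/(k_1 L₀) = 0.9641,
t_c = ln(2.296 × 0.9641) / (0.877 − 0.382) = ln(2.213) / 0.4950 = 0.7945/0.4950 = 1.605 d.
L(t_c) = L₀ e^(−k_1 t_c) = 31.5 × 0.5416 = 17.06 mg/L, and at the critical point k_a D_c = k_1 L, so D_c = (0.382/0.877) × 17.06 = 7.432 mg/L.
x_c = v t_c = 0.942 m/s × 1.605 d × 86400 s/d = 130600 m ≈ 131 km.

t_c ≈ 1.61 d; D_c ≈ 7.43 mg/L; x_c ≈ 131 km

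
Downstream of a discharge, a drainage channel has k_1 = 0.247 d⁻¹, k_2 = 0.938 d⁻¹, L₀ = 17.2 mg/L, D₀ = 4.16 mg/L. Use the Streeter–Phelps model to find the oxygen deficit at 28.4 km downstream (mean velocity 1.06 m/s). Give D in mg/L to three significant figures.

D ≈ 4.21 mg/L

Travel time t = x/v = 28.4 km / (1.06 m/s) = 28400 m / 1.06 m/s = 26790 s = 0.3101 d.
k_1 L₀/(k_2−k_1) = 0.247×17.2/(0.938−0.247) = 4.248/0.6910 = 6.148 mg/L.
e^(−k_1 t) = e^(−0.247×0.3101) = 0.9263; e^(−k_2 t) = e^(−0.938×0.3101) = 0.7476.
D = 6.148 × (0.9263 − 0.7476) + 4.16 × 0.7476 = 1.098 + 3.110 = 4.208 mg/L.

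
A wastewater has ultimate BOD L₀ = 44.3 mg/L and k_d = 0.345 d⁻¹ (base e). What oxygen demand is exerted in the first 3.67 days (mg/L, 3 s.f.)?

y_t = L₀(1 − e^(−k_d t)) = 44.3 × (1 − e^(−0.345×3.67))
= 44.3 × (1 − 0.2819) = 44.3 × 0.7181 = 31.81 mg/L.

y ≈ 31.8 mg/L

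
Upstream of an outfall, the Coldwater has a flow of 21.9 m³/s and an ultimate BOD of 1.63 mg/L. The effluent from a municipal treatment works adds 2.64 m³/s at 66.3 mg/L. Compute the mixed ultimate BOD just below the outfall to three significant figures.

8.59 mg/L

Flow-weighted mixing: C = (Q_r C_r + Q_w C_w)/(Q_r + Q_w)
= (21.9×1.63 + 2.64×66.3)/(21.9 + 2.64) = 210.7/24.54 = 8.587 mg/L.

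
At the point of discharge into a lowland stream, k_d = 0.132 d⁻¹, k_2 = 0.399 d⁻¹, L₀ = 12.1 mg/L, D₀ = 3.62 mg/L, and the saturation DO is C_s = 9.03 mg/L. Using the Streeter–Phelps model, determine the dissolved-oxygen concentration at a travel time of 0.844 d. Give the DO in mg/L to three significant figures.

DO ≈ 5.37 mg/L

k_d L₀/(k_2−k_d) = 0.132×12.1/(0.399−0.132) = 1.597/0.2670 = 5.982 mg/L.
e^(−k_d t) = e^(−0.132×0.8440) = 0.8946; e^(−k_2 t) = e^(−0.399×0.8440) = 0.7141.
D = 5.982 × (0.8946 − 0.7141) + 3.62 × 0.7141 = 1.080 + 2.585 = 3.665 mg/L.
DO = C_s − D = 9.03 − 3.665 = 5.365 mg/L.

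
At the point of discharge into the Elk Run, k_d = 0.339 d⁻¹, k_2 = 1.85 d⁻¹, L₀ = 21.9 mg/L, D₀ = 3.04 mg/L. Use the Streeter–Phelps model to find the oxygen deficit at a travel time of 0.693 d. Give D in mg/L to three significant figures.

k_d L₀/(k_2−k_d) = 0.339×21.9/(1.85−0.339) = 7.424/1.511 = 4.913 mg/L.
e^(−k_d t) = e^(−0.339×0.6930) = 0.7906; e^(−k_2 t) = e^(−1.85×0.6930) = 0.2775.
D = 4.913 × (0.7906 − 0.2775) + 3.04 × 0.2775 = 2.521 + 0.8435 = 3.365 mg/L.

D ≈ 3.36 mg/L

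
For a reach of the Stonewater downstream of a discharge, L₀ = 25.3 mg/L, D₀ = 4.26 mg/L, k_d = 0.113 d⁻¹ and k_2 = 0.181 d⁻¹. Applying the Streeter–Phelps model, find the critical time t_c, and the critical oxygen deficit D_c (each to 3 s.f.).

t_c = [1/(k_2−k_d)] ln[(k_2/k_d)(1 − D₀(k_2−k_d)/(k_d L₀))]
= [1/(0.181−0.113)] ln[(0.181/0.113)(1 − 4.26×0.06800/(0.113×25.3))]
= (1/0.06800) ln[1.602 × 0.8987] = 14.71 × ln(1.439) = 14.71 × 0.3643 = 5.357 d.
L(t_c) = L₀ e^(−k_d t_c) = 25.3 × 0.5459 = 13.81 mg/L, and at the critical point k_2 D_c = k_d L, so D_c = (0.113/0.181) × 13.81 = 8.622 mg/L.

t_c ≈ 5.36 d; D_c ≈ 8.62 mg/L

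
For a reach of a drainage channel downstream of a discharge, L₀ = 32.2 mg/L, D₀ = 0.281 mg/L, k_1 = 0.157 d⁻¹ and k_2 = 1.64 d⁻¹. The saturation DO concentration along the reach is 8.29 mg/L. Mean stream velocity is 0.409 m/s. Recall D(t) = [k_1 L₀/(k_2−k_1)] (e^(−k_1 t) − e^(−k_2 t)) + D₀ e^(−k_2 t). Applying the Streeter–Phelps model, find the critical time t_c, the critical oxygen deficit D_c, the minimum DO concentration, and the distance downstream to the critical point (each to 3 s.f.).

With k_2/k_1 = 10.45 and 1 − D₀(k_2−k_1)/(k_1 L₀) = 0.9176,
t_c = ln(10.45 × 0.9176) / (1.64 − 0.157) = ln(9.585) / 1.483 = 2.260/1.483 = 1.524 d.
D_c = (k_1/k_2) L₀ e^(−k_1 t_c) = (0.157/1.64) × 32.2 × e^(−0.157×1.524) = 0.09573 × 32.2 × 0.7872 = 2.427 mg/L.
Minimum DO = C_s − D_c = 8.29 − 2.427 = 5.863 mg/L.
x_c = v t_c = 0.409 m/s × 1.524 d × 86400 s/d = 53860 m ≈ 53.9 km.

t_c ≈ 1.52 d; D_c ≈ 2.43 mg/L; min DO ≈ 5.86 mg/L; x_c ≈ 53.9 km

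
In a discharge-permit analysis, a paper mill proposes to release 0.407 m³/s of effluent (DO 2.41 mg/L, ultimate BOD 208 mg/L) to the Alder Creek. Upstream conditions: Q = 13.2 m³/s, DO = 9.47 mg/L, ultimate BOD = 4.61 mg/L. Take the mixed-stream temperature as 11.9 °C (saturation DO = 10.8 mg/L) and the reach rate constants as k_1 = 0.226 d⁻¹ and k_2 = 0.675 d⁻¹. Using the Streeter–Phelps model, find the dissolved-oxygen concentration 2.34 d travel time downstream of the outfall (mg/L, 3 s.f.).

Mixed DO = (13.2×9.47 + 0.407×2.41)/(13.2+0.407) = 126.0/13.61 = 9.259 mg/L.
Mixed L₀ = (13.2×4.61 + 0.407×208)/(13.61) = 145.5/13.61 = 10.69 mg/L.
Initial deficit D₀ = C_s − DO₀ = 10.8 − 9.259 = 1.541 mg/L.
D(2.34) = [0.226×10.69/(0.675−0.226)](e^(−0.226×2.34) − e^(−0.675×2.34)) + 1.541 e^(−0.675×2.34)
= 5.383 × (0.5893 − 0.2061) + 1.541 × 0.2061 = 2.380 mg/L.
DO = 10.8 − 2.380 = 8.420 mg/L.

DO ≈ 8.42 mg/L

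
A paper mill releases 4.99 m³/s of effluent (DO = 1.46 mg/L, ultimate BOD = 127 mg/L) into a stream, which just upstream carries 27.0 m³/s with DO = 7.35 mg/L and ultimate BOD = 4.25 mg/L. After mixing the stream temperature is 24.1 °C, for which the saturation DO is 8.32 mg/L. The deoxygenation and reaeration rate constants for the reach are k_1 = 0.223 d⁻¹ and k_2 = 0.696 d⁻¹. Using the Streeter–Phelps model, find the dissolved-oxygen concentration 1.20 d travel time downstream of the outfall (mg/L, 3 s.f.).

DO ≈ 3.84 mg/L

Mixed DO = (27.0×7.35 + 4.99×1.46)/(27.0+4.99) = 205.7/31.99 = 6.431 mg/L.
Mixed L₀ = (27.0×4.25 + 4.99×127)/(31.99) = 748.5/31.99 = 23.40 mg/L.
Initial deficit D₀ = C_s − DO₀ = 8.32 − 6.431 = 1.889 mg/L.
D(1.20) = [0.223×23.40/(0.696−0.223)](e^(−0.223×1.20) − e^(−0.696×1.20)) + 1.889 e^(−0.696×1.20)
= 11.03 × (0.7652 − 0.4338) + 1.889 × 0.4338 = 4.475 mg/L.
DO = 8.32 − 4.475 = 3.845 mg/L.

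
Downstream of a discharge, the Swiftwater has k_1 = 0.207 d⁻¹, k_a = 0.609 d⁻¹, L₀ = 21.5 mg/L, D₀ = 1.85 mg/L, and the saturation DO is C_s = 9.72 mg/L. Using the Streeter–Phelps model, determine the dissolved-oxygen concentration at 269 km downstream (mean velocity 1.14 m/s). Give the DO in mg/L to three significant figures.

Travel time t = x/v = 269 km / (1.14 m/s) = 269000 m / 1.14 m/s = 236000 s = 2.731 d.
k_1 L₀/(k_a−k_1) = 0.207×21.5/(0.609−0.207) = 4.450/0.4020 = 11.07 mg/L.
e^(−k_1 t) = e^(−0.207×2.731) = 0.5682; e^(−k_a t) = e^(−0.609×2.731) = 0.1895.
D = 11.07 × (0.5682 − 0.1895) + 1.85 × 0.1895 = 4.192 + 0.3506 = 4.543 mg/L.
DO = C_s − D = 9.72 − 4.543 = 5.177 mg/L.

DO ≈ 5.18 mg/L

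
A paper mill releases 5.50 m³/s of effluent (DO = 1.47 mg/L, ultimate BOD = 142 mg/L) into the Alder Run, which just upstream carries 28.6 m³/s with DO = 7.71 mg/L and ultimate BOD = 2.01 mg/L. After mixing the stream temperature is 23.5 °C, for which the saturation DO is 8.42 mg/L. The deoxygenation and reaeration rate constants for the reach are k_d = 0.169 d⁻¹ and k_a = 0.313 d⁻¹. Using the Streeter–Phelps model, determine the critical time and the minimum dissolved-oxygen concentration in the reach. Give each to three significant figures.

t_c ≈ 3.85 d; minimum DO ≈ 1.50 mg/L

Mixed DO = (28.6×7.71 + 5.50×1.47)/(28.6+5.50) = 228.6/34.10 = 6.704 mg/L.
Mixed L₀ = (28.6×2.01 + 5.50×142)/(34.10) = 838.5/34.10 = 24.59 mg/L.
Initial deficit D₀ = C_s − DO₀ = 8.42 − 6.704 = 1.716 mg/L.
t_c = (1/0.1440) ln[(0.313/0.169)(1 − 1.716×0.1440/(0.169×24.59))] = 6.944 × ln(1.742) = 3.854 d.
D_c = (0.169/0.313) × 24.59 × e^(−0.169×3.854) = 0.5399 × 24.59 × 0.5213 = 6.922 mg/L.
Minimum DO = 8.42 − 6.922 = 1.498 mg/L.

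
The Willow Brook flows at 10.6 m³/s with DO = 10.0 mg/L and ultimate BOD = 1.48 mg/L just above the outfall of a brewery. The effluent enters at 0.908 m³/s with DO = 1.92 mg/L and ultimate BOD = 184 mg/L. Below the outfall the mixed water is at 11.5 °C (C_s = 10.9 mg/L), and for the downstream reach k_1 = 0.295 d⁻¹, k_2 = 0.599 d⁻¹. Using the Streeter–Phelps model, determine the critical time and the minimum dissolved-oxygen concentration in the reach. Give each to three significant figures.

t_c ≈ 1.98 d; minimum DO ≈ 6.54 mg/L

Mixed DO = (10.6×10.0 + 0.908×1.92)/(10.6+0.908) = 107.7/11.51 = 9.362 mg/L.
Mixed L₀ = (10.6×1.48 + 0.908×184)/(11.51) = 182.8/11.51 = 15.88 mg/L.
Initial deficit D₀ = C_s − DO₀ = 10.9 − 9.362 = 1.538 mg/L.
t_c = (1/0.3040) ln[(0.599/0.295)(1 − 1.538×0.3040/(0.295×15.88))] = 3.289 × ln(1.828) = 1.984 d.
D_c = (0.295/0.599) × 15.88 × e^(−0.295×1.984) = 0.4925 × 15.88 × 0.5569 = 4.356 mg/L.
Minimum DO = 10.9 − 4.356 = 6.544 mg/L.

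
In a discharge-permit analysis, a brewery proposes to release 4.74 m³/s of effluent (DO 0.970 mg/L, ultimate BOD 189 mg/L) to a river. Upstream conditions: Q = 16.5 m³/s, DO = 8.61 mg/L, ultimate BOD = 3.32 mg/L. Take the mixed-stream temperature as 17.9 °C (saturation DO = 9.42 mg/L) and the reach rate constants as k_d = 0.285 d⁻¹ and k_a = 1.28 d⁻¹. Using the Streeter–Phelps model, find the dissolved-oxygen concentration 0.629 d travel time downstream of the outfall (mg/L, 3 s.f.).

Mixed DO = (16.5×8.61 + 4.74×0.970)/(16.5+4.74) = 146.7/21.24 = 6.905 mg/L.
Mixed L₀ = (16.5×3.32 + 4.74×189)/(21.24) = 950.6/21.24 = 44.76 mg/L.
Initial deficit D₀ = C_s − DO₀ = 9.42 − 6.905 = 2.515 mg/L.
D(0.629) = [0.285×44.76/(1.28−0.285)](e^(−0.285×0.629) − e^(−1.28×0.629)) + 2.515 e^(−1.28×0.629)
= 12.82 × (0.8359 − 0.4470) + 2.515 × 0.4470 = 6.109 mg/L.
DO = 9.42 − 6.109 = 3.311 mg/L.

DO ≈ 3.31 mg/L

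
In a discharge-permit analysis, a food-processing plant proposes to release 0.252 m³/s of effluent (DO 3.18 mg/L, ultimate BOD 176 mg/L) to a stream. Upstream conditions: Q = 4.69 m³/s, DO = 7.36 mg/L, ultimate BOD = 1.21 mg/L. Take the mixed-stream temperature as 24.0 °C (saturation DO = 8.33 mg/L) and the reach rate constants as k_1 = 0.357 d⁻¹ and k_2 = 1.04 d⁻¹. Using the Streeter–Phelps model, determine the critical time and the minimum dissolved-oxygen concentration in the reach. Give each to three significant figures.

Mixed DO = (4.69×7.36 + 0.252×3.18)/(4.69+0.252) = 35.32/4.942 = 7.147 mg/L.
Mixed L₀ = (4.69×1.21 + 0.252×176)/(4.942) = 50.03/4.942 = 10.12 mg/L.
Initial deficit D₀ = C_s − DO₀ = 8.33 − 7.147 = 1.183 mg/L.
t_c = (1/0.6830) ln[(1.04/0.357)(1 − 1.183×0.6830/(0.357×10.12))] = 1.464 × ln(2.262) = 1.195 d.
D_c = (0.357/1.04) × 10.12 × e^(−0.357×1.195) = 0.3433 × 10.12 × 0.6527 = 2.268 mg/L.
Minimum DO = 8.33 − 2.268 = 6.062 mg/L.

t_c ≈ 1.19 d; minimum DO ≈ 6.06 mg/L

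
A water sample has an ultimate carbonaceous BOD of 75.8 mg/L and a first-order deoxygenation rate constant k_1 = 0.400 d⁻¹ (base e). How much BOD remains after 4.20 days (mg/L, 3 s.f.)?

L_t = L₀ e^(−k_1 t) = 75.8 × e^(−0.400×4.20) = 75.8 × 0.1864 = 14.13 mg/L.

L ≈ 14.1 mg/L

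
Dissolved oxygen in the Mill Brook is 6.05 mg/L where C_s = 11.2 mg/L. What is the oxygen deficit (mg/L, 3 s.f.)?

D ≈ 5.15 mg/L

D = C_s − C = 11.2 − 6.05 = 5.15 mg/L.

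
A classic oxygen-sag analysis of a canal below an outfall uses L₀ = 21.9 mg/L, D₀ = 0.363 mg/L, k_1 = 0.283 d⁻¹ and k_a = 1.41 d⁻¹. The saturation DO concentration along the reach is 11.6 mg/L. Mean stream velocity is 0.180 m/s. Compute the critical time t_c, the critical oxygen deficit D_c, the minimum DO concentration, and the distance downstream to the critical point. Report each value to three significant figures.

At the critical point dD/dt = 0, so k_1 L₀ e^(−k_1 t) = k_a D. Substituting D(t) from the Streeter–Phelps equation and solving for t gives
t_c = ln[(k_a/k_1)(1 − D₀(k_a−k_1)/(k_1 L₀))] / (k_a−k_1).
Here k_a−k_1 = 1.127 d⁻¹ and 1 − D₀(k_a−k_1)/(k_1 L₀) = 1 − 0.363×1.127/(0.283×21.9) = 0.9340, so
t_c = ln(4.982 × 0.9340) / 1.127 = 1.538 / 1.127 = 1.364 d.
L(t_c) = L₀ e^(−k_1 t_c) = 21.9 × 0.6797 = 14.89 mg/L, and at the critical point k_a D_c = k_1 L, so D_c = (0.283/1.41) × 14.89 = 2.988 mg/L.
Minimum DO = C_s − D_c = 11.6 − 2.988 = 8.612 mg/L.
x_c = v t_c = 0.180 m/s × 1.364 d × 86400 s/d = 21220 m ≈ 21.2 km.

t_c ≈ 1.36 d; D_c ≈ 2.99 mg/L; min DO ≈ 8.61 mg/L; x_c ≈ 21.2 km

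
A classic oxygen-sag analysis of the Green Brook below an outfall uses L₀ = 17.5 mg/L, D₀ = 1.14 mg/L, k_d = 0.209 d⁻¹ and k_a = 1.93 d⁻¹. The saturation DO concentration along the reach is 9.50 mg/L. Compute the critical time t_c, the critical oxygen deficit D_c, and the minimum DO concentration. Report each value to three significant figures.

t_c ≈ 0.845 d; D_c ≈ 1.59 mg/L; min DO ≈ 7.91 mg/L

At the critical point dD/dt = 0, so k_d L₀ e^(−k_d t) = k_a D. Substituting D(t) from the Streeter–Phelps equation and solving for t gives
t_c = ln[(k_a/k_d)(1 − D₀(k_a−k_d)/(k_d L₀))] / (k_a−k_d).
Here k_a−k_d = 1.721 d⁻¹ and 1 − D₀(k_a−k_d)/(k_d L₀) = 1 − 1.14×1.721/(0.209×17.5) = 0.4636, so
t_c = ln(9.234 × 0.4636) / 1.721 = 1.454 / 1.721 = 0.8450 d.
L(t_c) = L₀ e^(−k_d t_c) = 17.5 × 0.8381 = 14.67 mg/L, and at the critical point k_a D_c = k_d L, so D_c = (0.209/1.93) × 14.67 = 1.588 mg/L.
Minimum DO = C_s − D_c = 9.50 − 1.588 = 7.912 mg/L.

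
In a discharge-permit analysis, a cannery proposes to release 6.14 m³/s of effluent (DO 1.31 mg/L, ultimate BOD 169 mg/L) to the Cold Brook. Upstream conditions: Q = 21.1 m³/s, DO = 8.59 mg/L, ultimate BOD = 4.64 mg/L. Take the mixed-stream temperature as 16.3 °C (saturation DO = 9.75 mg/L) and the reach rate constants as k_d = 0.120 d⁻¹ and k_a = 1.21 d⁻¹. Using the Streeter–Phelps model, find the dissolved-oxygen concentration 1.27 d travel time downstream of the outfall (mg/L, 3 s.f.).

DO ≈ 6.19 mg/L

Mixed DO = (21.1×8.59 + 6.14×1.31)/(21.1+6.14) = 189.3/27.24 = 6.949 mg/L.
Mixed L₀ = (21.1×4.64 + 6.14×169)/(27.24) = 1136/27.24 = 41.69 mg/L.
Initial deficit D₀ = C_s − DO₀ = 9.75 − 6.949 = 2.801 mg/L.
D(1.27) = [0.120×41.69/(1.21−0.120)](e^(−0.120×1.27) − e^(−1.21×1.27)) + 2.801 e^(−1.21×1.27)
= 4.589 × (0.8586 − 0.2151) + 2.801 × 0.2151 = 3.556 mg/L.
DO = 9.75 − 3.556 = 6.194 mg/L.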